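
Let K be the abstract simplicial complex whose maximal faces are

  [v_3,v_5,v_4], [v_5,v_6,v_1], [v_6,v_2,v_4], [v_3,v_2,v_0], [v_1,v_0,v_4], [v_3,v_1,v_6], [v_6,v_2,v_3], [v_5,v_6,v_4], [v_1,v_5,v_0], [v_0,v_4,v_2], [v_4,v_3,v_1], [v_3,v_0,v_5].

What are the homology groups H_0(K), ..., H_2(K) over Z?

H_0 = Z,  H_1 = Z/2Z,  H_2 = 0.

Take the total order v_0 < v_1 < v_2 < v_3 < v_4 < v_5 < v_6 on the vertex set. Then K (dimension 2) consists of the simplices:

  0-simplices (7): [v_0], [v_1], [v_2], [v_3], [v_4], [v_5], [v_6]
  1-simplices (18): (18 of them)
  2-simplices (12): (12 of them)

giving chain groups C_0 ≅ Z^7, C_1 ≅ Z^18, C_2 ≅ Z^12.

The boundary map ∂_1: C_1 → C_0 sends each edge [p,q] (with p < q) to q − p.
As a 7×18 matrix over Z this has rank 6, with invariant factors (1,1,1,1,1,1).

∂_2: C_2 → C_1 acts by ∂[p,q,r] = [q,r] − [p,r] + [p,q]. For instance
  ∂[v_2,v_4,v_6] = [v_4,v_6] − [v_2,v_6] + [v_2,v_4],
  ∂[v_1,v_3,v_6] = [v_3,v_6] − [v_1,v_6] + [v_1,v_3].
The resulting 18×12 matrix has rank 12, and its Smith normal form has invariant factors (1,1,1,1,1,1,1,1,1,1,1,2).

Computing H_k = (kernel of ∂_k) / (image of ∂_{k+1}):

  H_0: rank C_0 − rank ∂_1 = 7 − 6 = 1, and the invariant factors of ∂_1 are all 1, so H_0 = Z.
  H_1: rank ker ∂_1 − rank ∂_2 = (18 − 6) − 12 = 0, and ∂_2 has invariant factor 2 > 1, so H_1 = Z/2Z.
  H_2: rank ker ∂_2 − rank ∂_3 = (12 − 12) − 0 = 0, and there is no ∂_3, so H_2 = 0.

As a check, the Euler characteristic is 7 − 18 + 12 = 1, which agrees with 1 − 0 + 0 = 1.
(K is a triangulation of the real projective plane RP^2.)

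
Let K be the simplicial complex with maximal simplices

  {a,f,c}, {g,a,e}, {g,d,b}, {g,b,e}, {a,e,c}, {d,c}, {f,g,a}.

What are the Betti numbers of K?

Fix the vertex order a < b < c < d < e < f < g and write every simplex with vertices in increasing order. Then dim K = 2 and the simplices of K are:

  0-simplices (7): a, b, c, d, e, f, g
  1-simplices (13): ac, ae, af, ag, bd, be, bg, cd, ce, cf, dg, eg, fg
  2-simplices (6): ace, acf, aeg, afg, bdg, beg

Hence C_0 ≅ Z^7, C_1 ≅ Z^13, C_2 ≅ Z^6.

Boundary ∂_1: C_1 → C_0 maps an edge to its endpoints' difference, ∂[p,q] = q − p. For instance
  ∂ac = c − a.
This gives a 7×13 integer matrix of rank 6; reducing to Smith normal form yields diagonal entries (1,1,1,1,1,1).

∂_2: C_2 → C_1 maps a triangle to the signed sum of its edges. For instance
  ∂afg = fg − ag + af,
  ∂beg = eg − bg + be.
The 13×6 boundary matrix has rank 6 and Smith normal form diag(1,1,1,1,1,1).

Computing H_k = (kernel of ∂_k) / (image of ∂_{k+1}):

  H_0: rank C_0 − rank ∂_1 = 7 − 6 = 1, and the invariant factors of ∂_1 are all 1, so H_0 = Z.
  H_1: rank ker ∂_1 − rank ∂_2 = (13 − 6) − 6 = 1, and the invariant factors of ∂_2 are all 1, so H_1 = Z.
  H_2: rank ker ∂_2 − rank ∂_3 = (6 − 6) − 0 = 0, and there is no ∂_3, so H_2 = 0.

As a check, the Euler characteristic is 7 − 13 + 6 = 0, which agrees with 1 − 1 + 0 = 0.

Hence the Betti numbers are b_0 = 1, b_1 = 1, b_2 = 0.

b_0 = 1, b_1 = 1, b_2 = 0.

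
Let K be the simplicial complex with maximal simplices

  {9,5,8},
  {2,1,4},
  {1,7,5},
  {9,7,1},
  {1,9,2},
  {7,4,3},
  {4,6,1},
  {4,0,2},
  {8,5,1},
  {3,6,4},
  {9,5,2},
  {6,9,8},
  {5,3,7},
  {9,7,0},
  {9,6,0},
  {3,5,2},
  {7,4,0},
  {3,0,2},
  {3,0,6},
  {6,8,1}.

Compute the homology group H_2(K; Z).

H_2 = 0.

K has 10 vertices, 30 edges, 20 triangles.
rank ∂_2 = 20, rank ∂_3 = 0 ⇒ b_2 = 20 − 20 − 0 = 0. So H_2 = 0.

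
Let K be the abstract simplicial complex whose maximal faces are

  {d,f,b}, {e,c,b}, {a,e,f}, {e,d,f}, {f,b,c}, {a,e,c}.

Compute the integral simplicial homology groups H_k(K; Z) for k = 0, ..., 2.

K has 6 vertices, 12 edges, 6 triangles.
rank ∂_0 = 0, rank ∂_1 = 5 ⇒ b_0 = 6 − 0 − 5 = 1; all invariant factors of ∂_1 are 1 so no torsion. So H_0 = Z.
rank ∂_1 = 5, rank ∂_2 = 6 ⇒ b_1 = 12 − 5 − 6 = 1; all invariant factors of ∂_2 are 1 so no torsion. So H_1 = Z.
rank ∂_2 = 6, rank ∂_3 = 0 ⇒ b_2 = 6 − 6 − 0 = 0. So H_2 = 0.

H_0 = Z,  H_1 = Z,  H_2 = 0.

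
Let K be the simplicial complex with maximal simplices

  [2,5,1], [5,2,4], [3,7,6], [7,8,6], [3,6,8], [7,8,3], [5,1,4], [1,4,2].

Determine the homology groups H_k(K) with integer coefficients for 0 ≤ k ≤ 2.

H_0 = Z^2,  H_1 = 0,  H_2 = Z^2.

Order the vertices as 1 < 2 < 3 < 4 < 5 < 6 < 7 < 8. Listing each simplex with vertices in this order, K has dimension 2 with simplices:

  0-simplices (8): [1], [2], [3], [4], [5], [6], [7], [8]
  1-simplices (12): [1,2], [1,4], [1,5], [2,4], [2,5], [3,6], [3,7], [3,8], [4,5], [6,7], [6,8], [7,8]
  2-simplices (8): [1,2,4], [1,2,5], [1,4,5], [2,4,5], [3,6,7], [3,6,8], [3,7,8], [6,7,8]

so the chain groups are C_0 ≅ Z^8, C_1 ≅ Z^12, C_2 ≅ Z^8.

∂_1: C_1 → C_0 maps an edge to its endpoints' difference, ∂[p,q] = q − p. For instance
  ∂[6,7] = [7] − [6].
The resulting 8×12 matrix has rank 6, and its Smith normal form has invariant factors (1,1,1,1,1,1).

∂_2: C_2 → C_1 acts by ∂[p,q,r] = [q,r] − [p,r] + [p,q]. For instance
  ∂[3,6,8] = [6,8] − [3,8] + [3,6],
  ∂[6,7,8] = [7,8] − [6,8] + [6,7].
This gives a 12×8 integer matrix of rank 6; reducing to Smith normal form yields diagonal entries (1,1,1,1,1,1).

Now H_k = ker ∂_k / im ∂_{k+1}, so:

  H_0: rank C_0 − rank ∂_1 = 8 − 6 = 2, and the invariant factors of ∂_1 are all 1, so H_0 ≅ Z^2.
  H_1: rank ker ∂_1 − rank ∂_2 = (12 − 6) − 6 = 0, and the invariant factors of ∂_2 are all 1, so H_1 ≅ 0.
  H_2: rank ker ∂_2 − rank ∂_3 = (8 − 6) − 0 = 2, and there is no ∂_3, so H_2 ≅ Z^2.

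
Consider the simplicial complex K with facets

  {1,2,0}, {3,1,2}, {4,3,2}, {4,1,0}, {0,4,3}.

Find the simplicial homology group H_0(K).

H_0 ≅ Z.

Take the total order 0 < 1 < 2 < 3 < 4 on the vertex set. Then K (dimension 2) consists of the simplices:

  0-simplices (5): [0], [1], [2], [3], [4]
  1-simplices (10): [0,1], [0,2], [0,3], [0,4], [1,2], [1,3], [1,4], [2,3], [2,4], [3,4]
  2-simplices (5): [0,1,2], [0,1,4], [0,3,4], [1,2,3], [2,3,4]

so the chain groups are C_0 ≅ Z^5, C_1 ≅ Z^10, C_2 ≅ Z^5.

∂_1: C_1 → C_0 sends each edge [p,q] (with p < q) to q − p. For instance
  ∂[2,3] = [3] − [2].
This gives a 5×10 integer matrix of rank 4; reducing to Smith normal form yields diagonal entries (1,1,1,1).

The boundary map ∂_2: C_2 → C_1 acts by ∂[p,q,r] = [q,r] − [p,r] + [p,q]. For instance
  ∂[1,2,3] = [2,3] − [1,3] + [1,2],
  ∂[0,1,2] = [1,2] − [0,2] + [0,1].
This gives a 10×5 integer matrix of rank 5; reducing to Smith normal form yields diagonal entries (1,1,1,1,1).

Computing H_k = (kernel of ∂_k) / (image of ∂_{k+1}):

  H_0: rank C_0 − rank ∂_1 = 5 − 4 = 1, and the invariant factors of ∂_1 are all 1, so H_0 ≅ Z.

(K is a triangulation of the Möbius band.)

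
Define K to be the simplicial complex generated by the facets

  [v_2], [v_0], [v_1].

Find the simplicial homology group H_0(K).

H_0 = Z^3.

We work with the vertex ordering v_0 < v_1 < v_2. The simplices of K, each written with vertices in increasing order, are:

  0-simplices (3): [v_0], [v_1], [v_2]

so the chain groups are C_0 ≅ Z^3.

Reading off H_k = ker ∂_k / im ∂_{k+1}:

  H_0: rank C_0 − rank ∂_1 = 3 − 0 = 3, and there is no ∂_1, so H_0 = Z^3.

(K is a triangulation of a set of 3 points.)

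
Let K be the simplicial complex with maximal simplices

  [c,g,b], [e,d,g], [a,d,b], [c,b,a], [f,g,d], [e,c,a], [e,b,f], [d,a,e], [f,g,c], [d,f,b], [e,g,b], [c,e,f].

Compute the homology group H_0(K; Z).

Order the vertices as a < b < c < d < e < f < g. Listing each simplex with vertices in this order, K has dimension 2 with simplices:

  0-simplices (7): a, b, c, d, e, f, g
  1-simplices (18): ab, ac, ad, ae, bc, bd, be, bf, bg, ce, cf, cg, de, df, dg, ef, eg, fg
  2-simplices (12): abc, abd, ace, ade, bcg, bdf, bef, beg, cef, cfg, deg, dfg

so the chain groups are C_0 ≅ Z^7, C_1 ≅ Z^18, C_2 ≅ Z^12.

Boundary ∂_1: C_1 → C_0 maps an edge to its endpoints' difference, ∂[p,q] = q − p. For instance
  ∂bg = g − b.
As a 7×18 matrix over Z this has rank 6, with invariant factors (1,1,1,1,1,1).

∂_2: C_2 → C_1 sends each 2-simplex [p,q,r] to [q,r] − [p,r] + [p,q]. For instance
  ∂bdf = df − bf + bd,
  ∂beg = eg − bg + be.
As a 18×12 matrix over Z this has rank 12, with invariant factors (1,1,1,1,1,1,1,1,1,1,1,2).

Reading off H_k = ker ∂_k / im ∂_{k+1}:

  H_0: rank C_0 − rank ∂_1 = 7 − 6 = 1, and the invariant factors of ∂_1 are all 1, so H_0 ≅ Z.

H_0 = Z.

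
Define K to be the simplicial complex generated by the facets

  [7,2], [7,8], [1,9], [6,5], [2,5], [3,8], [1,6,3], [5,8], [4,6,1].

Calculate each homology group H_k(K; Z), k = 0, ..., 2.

We work with the vertex ordering 1 < 2 < 3 < 4 < 5 < 6 < 7 < 8 < 9. The simplices of K, each written with vertices in increasing order, are:

  0-simplices (9): [1], [2], [3], [4], [5], [6], [7], [8], [9]
  1-simplices (12): [1,3], [1,4], [1,6], [1,9], [2,5], [2,7], [3,6], [3,8], [4,6], [5,6], [5,8], [7,8]
  2-simplices (2): [1,3,6], [1,4,6]

Hence C_0 ≅ Z^9, C_1 ≅ Z^12, C_2 ≅ Z^2.

∂_1: C_1 → C_0 maps an edge to its endpoints' difference, ∂[p,q] = q − p.
As a 9×12 matrix over Z this has rank 8, with invariant factors (1,1,1,1,1,1,1,1).

Boundary ∂_2: C_2 → C_1 acts by ∂[p,q,r] = [q,r] − [p,r] + [p,q]. For instance
  ∂[1,4,6] = [4,6] − [1,6] + [1,4],
  ∂[1,3,6] = [3,6] − [1,6] + [1,3].
This gives a 12×2 integer matrix of rank 2; reducing to Smith normal form yields diagonal entries (1,1).

Now H_k = ker ∂_k / im ∂_{k+1}, so:

  H_0: rank C_0 − rank ∂_1 = 9 − 8 = 1, and the invariant factors of ∂_1 are all 1, so H_0 = Z.
  H_1: rank ker ∂_1 − rank ∂_2 = (12 − 8) − 2 = 2, and the invariant factors of ∂_2 are all 1, so H_1 = Z^2.
  H_2: rank ker ∂_2 − rank ∂_3 = (2 − 2) − 0 = 0, and there is no ∂_3, so H_2 = 0.

H_0 = Z,  H_1 = Z^2,  H_2 = 0.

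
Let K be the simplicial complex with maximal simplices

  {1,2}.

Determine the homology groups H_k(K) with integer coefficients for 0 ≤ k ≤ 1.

H_0 = Z,  H_1 = 0.

K has 2 vertices, 1 edge.
rank ∂_0 = 0, rank ∂_1 = 1 ⇒ b_0 = 2 − 0 − 1 = 1; all invariant factors of ∂_1 are 1 so no torsion. So H_0 = Z.
rank ∂_1 = 1, rank ∂_2 = 0 ⇒ b_1 = 1 − 1 − 0 = 0. So H_1 = 0.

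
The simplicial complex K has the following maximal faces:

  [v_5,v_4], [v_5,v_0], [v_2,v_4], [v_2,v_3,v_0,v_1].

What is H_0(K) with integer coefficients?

H_0 = Z.

Order the vertices as v_0 < v_1 < v_2 < v_3 < v_4 < v_5. Listing each simplex with vertices in this order, K has dimension 3 with simplices:

  0-simplices (6): [v_0], [v_1], [v_2], [v_3], [v_4], [v_5]
  1-simplices (9): [v_0,v_1], [v_0,v_2], [v_0,v_3], [v_0,v_5], [v_1,v_2], [v_1,v_3], [v_2,v_3], [v_2,v_4], [v_4,v_5]
  2-simplices (4): [v_0,v_1,v_2], [v_0,v_1,v_3], [v_0,v_2,v_3], [v_1,v_2,v_3]
  3-simplices (1): [v_0,v_1,v_2,v_3]

giving chain groups C_0 ≅ Z^6, C_1 ≅ Z^9, C_2 ≅ Z^4, C_3 ≅ Z^1.

Boundary ∂_1: C_1 → C_0 maps an edge to its endpoints' difference, ∂[p,q] = q − p. For instance
  ∂[v_0,v_2] = [v_2] − [v_0].
This gives a 6×9 integer matrix of rank 5; reducing to Smith normal form yields diagonal entries (1,1,1,1,1).

∂_2: C_2 → C_1 acts by ∂[p,q,r] = [q,r] − [p,r] + [p,q]. For instance
  ∂[v_0,v_1,v_3] = [v_1,v_3] − [v_0,v_3] + [v_0,v_1],
  ∂[v_0,v_1,v_2] = [v_1,v_2] − [v_0,v_2] + [v_0,v_1].
The resulting 9×4 matrix has rank 3, and its Smith normal form has invariant factors (1,1,1).

The boundary map ∂_3: C_3 → C_2 sends each 3-simplex σ to the alternating sum Σ_i (−1)^i (σ with its i-th vertex removed). For instance
  ∂[v_0,v_1,v_2,v_3] = [v_1,v_2,v_3] − [v_0,v_2,v_3] + [v_0,v_1,v_3] − [v_0,v_1,v_2].
This gives a 4×1 integer matrix of rank 1; reducing to Smith normal form yields diagonal entries (1).

Now H_k = ker ∂_k / im ∂_{k+1}, so:

  H_0: rank C_0 − rank ∂_1 = 6 − 5 = 1, and the invariant factors of ∂_1 are all 1, so H_0 = Z.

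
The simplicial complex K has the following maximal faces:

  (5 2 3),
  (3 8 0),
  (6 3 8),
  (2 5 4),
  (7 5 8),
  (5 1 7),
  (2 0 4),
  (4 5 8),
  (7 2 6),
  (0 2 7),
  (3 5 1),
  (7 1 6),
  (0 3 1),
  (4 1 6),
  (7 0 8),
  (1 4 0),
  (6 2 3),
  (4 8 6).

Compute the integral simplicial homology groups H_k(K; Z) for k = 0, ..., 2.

We work with the vertex ordering 0 < 1 < 2 < 3 < 4 < 5 < 6 < 7 < 8. The simplices of K, each written with vertices in increasing order, are:

  0-simplices (9): [0], [1], [2], [3], [4], [5], [6], [7], [8]
  1-simplices (27): (27 of them)
  2-simplices (18): [0,1,3], [0,1,4], [0,2,4], [0,2,7], [0,3,8], [0,7,8], [1,3,5], [1,4,6], [1,5,7], [1,6,7], [2,3,5], [2,3,6], [2,4,5], [2,6,7], [3,6,8], [4,5,8], [4,6,8], [5,7,8]

so the chain groups are C_0 ≅ Z^9, C_1 ≅ Z^27, C_2 ≅ Z^18.

The boundary map ∂_1: C_1 → C_0 maps an edge to its endpoints' difference, ∂[p,q] = q − p. For instance
  ∂[1,4] = [4] − [1].
As a 9×27 matrix over Z this has rank 8, with invariant factors (1,1,1,1,1,1,1,1).

∂_2: C_2 → C_1 maps a triangle to the signed sum of its edges. For instance
  ∂[1,3,5] = [3,5] − [1,5] + [1,3],
  ∂[1,4,6] = [4,6] − [1,6] + [1,4].
The 27×18 boundary matrix has rank 17 and Smith normal form diag(1,1,1,1,1,1,1,1,1,1,1,1,1,1,1,1,1).

From H_k ≅ ker(∂_k) / im(∂_{k+1}) we obtain:

  H_0: rank C_0 − rank ∂_1 = 9 − 8 = 1, and the invariant factors of ∂_1 are all 1, so H_0 ≅ Z.
  H_1: rank ker ∂_1 − rank ∂_2 = (27 − 8) − 17 = 2, and the invariant factors of ∂_2 are all 1, so H_1 ≅ Z^2.
  H_2: rank ker ∂_2 − rank ∂_3 = (18 − 17) − 0 = 1, and there is no ∂_3, so H_2 ≅ Z.

(K is a triangulation of the torus T^2.)

H_0 ≅ Z,  H_1 ≅ Z^2,  H_2 ≅ Z.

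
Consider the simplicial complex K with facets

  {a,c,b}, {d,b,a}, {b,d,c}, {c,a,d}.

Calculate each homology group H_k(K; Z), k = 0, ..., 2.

Order the vertices as a < b < c < d. Listing each simplex with vertices in this order, K has dimension 2 with simplices:

  0-simplices (4): a, b, c, d
  1-simplices (6): ab, ac, ad, bc, bd, cd
  2-simplices (4): abc, abd, acd, bcd

giving chain groups C_0 ≅ Z^4, C_1 ≅ Z^6, C_2 ≅ Z^4.

The boundary map ∂_1: C_1 → C_0 sends each edge [p,q] (with p < q) to q − p.
The resulting 4×6 matrix has rank 3, and its Smith normal form has invariant factors (1,1,1).

∂_2: C_2 → C_1 acts by ∂[p,q,r] = [q,r] − [p,r] + [p,q]. For instance
  ∂bcd = cd − bd + bc,
  ∂abd = bd − ad + ab.
The resulting 6×4 matrix has rank 3, and its Smith normal form has invariant factors (1,1,1).

From H_k ≅ ker(∂_k) / im(∂_{k+1}) we obtain:

  H_0: rank C_0 − rank ∂_1 = 4 − 3 = 1, and the invariant factors of ∂_1 are all 1, so H_0 ≅ Z.
  H_1: rank ker ∂_1 − rank ∂_2 = (6 − 3) − 3 = 0, and the invariant factors of ∂_2 are all 1, so H_1 ≅ 0.
  H_2: rank ker ∂_2 − rank ∂_3 = (4 − 3) − 0 = 1, and there is no ∂_3, so H_2 ≅ Z.

As a check, the Euler characteristic is 4 − 6 + 4 = 2, which agrees with 1 − 0 + 1 = 2.

H_0 = Z,  H_1 = 0,  H_2 = Z.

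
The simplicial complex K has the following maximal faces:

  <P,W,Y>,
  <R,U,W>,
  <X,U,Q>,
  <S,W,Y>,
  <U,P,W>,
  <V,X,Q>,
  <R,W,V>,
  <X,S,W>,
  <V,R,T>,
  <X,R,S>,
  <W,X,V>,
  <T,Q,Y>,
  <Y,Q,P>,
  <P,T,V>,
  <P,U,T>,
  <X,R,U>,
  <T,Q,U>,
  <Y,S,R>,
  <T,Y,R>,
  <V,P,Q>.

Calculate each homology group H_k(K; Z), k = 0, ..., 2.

Fix the vertex order P < Q < R < S < T < U < V < W < X < Y and write every simplex with vertices in increasing order. Then dim K = 2 and the simplices of K are:

  0-simplices (10): P, Q, R, S, T, U, V, W, X, Y
  1-simplices (30): PQ, PT, PU, PV, PW, PY, QT, QU, QV, QX, QY, RS, RT, RU, RV, RW, RX, RY, SW, SX, SY, TU, TV, TY, UW, UX, VW, VX, WX, WY
  2-simplices (20): PQV, PQY, PTU, PTV, PUW, PWY, QTU, QTY, QUX, QVX, RSX, RSY, RTV, RTY, RUW, RUX, RVW, SWX, SWY, VWX

so the chain groups are C_0 ≅ Z^10, C_1 ≅ Z^30, C_2 ≅ Z^20.

Boundary ∂_1: C_1 → C_0 sends each edge [p,q] (with p < q) to q − p.
This gives a 10×30 integer matrix of rank 9; reducing to Smith normal form yields diagonal entries (1,1,1,1,1,1,1,1,1).

The boundary map ∂_2: C_2 → C_1 acts by ∂[p,q,r] = [q,r] − [p,r] + [p,q]. For instance
  ∂QUX = UX − QX + QU,
  ∂QTY = TY − QY + QT.
This gives a 30×20 integer matrix of rank 20; reducing to Smith normal form yields diagonal entries (1,1,1,1,1,1,1,1,1,1,1,1,1,1,1,1,1,1,1,2).

From H_k ≅ ker(∂_k) / im(∂_{k+1}) we obtain:

  H_0: rank C_0 − rank ∂_1 = 10 − 9 = 1, and the invariant factors of ∂_1 are all 1, so H_0 = Z.
  H_1: rank ker ∂_1 − rank ∂_2 = (30 − 9) − 20 = 1, and ∂_2 has invariant factor 2 > 1, so H_1 = Z × Z/2.
  H_2: rank ker ∂_2 − rank ∂_3 = (20 − 20) − 0 = 0, and there is no ∂_3, so H_2 = 0.

H_0 ≅ Z,  H_1 ≅ Z × Z/2,  H_2 = 0.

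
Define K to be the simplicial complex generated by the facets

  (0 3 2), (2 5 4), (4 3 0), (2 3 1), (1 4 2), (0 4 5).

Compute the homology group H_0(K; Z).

H_0 = Z.

Order the vertices as 0 < 1 < 2 < 3 < 4 < 5. Listing each simplex with vertices in this order, K has dimension 2 with simplices:

  0-simplices (6): [0], [1], [2], [3], [4], [5]
  1-simplices (12): [0,2], [0,3], [0,4], [0,5], [1,2], [1,3], [1,4], [2,3], [2,4], [2,5], [3,4], [4,5]
  2-simplices (6): [0,2,3], [0,3,4], [0,4,5], [1,2,3], [1,2,4], [2,4,5]

giving chain groups C_0 ≅ Z^6, C_1 ≅ Z^12, C_2 ≅ Z^6.

Boundary ∂_1: C_1 → C_0 is given by ∂[p,q] = [q] − [p].
As a 6×12 matrix over Z this has rank 5, with invariant factors (1,1,1,1,1).

Boundary ∂_2: C_2 → C_1 maps a triangle to the signed sum of its edges. For instance
  ∂[0,3,4] = [3,4] − [0,4] + [0,3],
  ∂[2,4,5] = [4,5] − [2,5] + [2,4].
This gives a 12×6 integer matrix of rank 6; reducing to Smith normal form yields diagonal entries (1,1,1,1,1,1).

Reading off H_k = ker ∂_k / im ∂_{k+1}:

  H_0: rank C_0 − rank ∂_1 = 6 − 5 = 1, and the invariant factors of ∂_1 are all 1, so H_0 = Z.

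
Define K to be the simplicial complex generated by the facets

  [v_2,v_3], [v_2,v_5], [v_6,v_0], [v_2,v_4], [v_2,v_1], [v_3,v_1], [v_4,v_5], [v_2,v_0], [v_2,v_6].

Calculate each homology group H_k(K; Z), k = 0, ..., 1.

H_0 ≅ Z,  H_1 ≅ Z^3.

Order the vertices as v_0 < v_1 < v_2 < v_3 < v_4 < v_5 < v_6. Listing each simplex with vertices in this order, K has dimension 1 with simplices:

  0-simplices (7): [v_0], [v_1], [v_2], [v_3], [v_4], [v_5], [v_6]
  1-simplices (9): [v_0,v_2], [v_0,v_6], [v_1,v_2], [v_1,v_3], [v_2,v_3], [v_2,v_4], [v_2,v_5], [v_2,v_6], [v_4,v_5]

so the chain groups are C_0 ≅ Z^7, C_1 ≅ Z^9.

∂_1: C_1 → C_0 maps an edge to its endpoints' difference, ∂[p,q] = q − p.
The 7×9 boundary matrix has rank 6 and Smith normal form diag(1,1,1,1,1,1).

Computing H_k = (kernel of ∂_k) / (image of ∂_{k+1}):

  H_0: rank C_0 − rank ∂_1 = 7 − 6 = 1, and the invariant factors of ∂_1 are all 1, so H_0 ≅ Z.
  H_1: rank ker ∂_1 − rank ∂_2 = (9 − 6) − 0 = 3, and there is no ∂_2, so H_1 ≅ Z^3.

(K is a triangulation of a wedge of 3 circles.)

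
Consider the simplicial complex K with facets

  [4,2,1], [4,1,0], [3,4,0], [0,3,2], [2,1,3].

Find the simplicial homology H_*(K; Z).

Order the vertices as 0 < 1 < 2 < 3 < 4. Listing each simplex with vertices in this order, K has dimension 2 with simplices:

  0-simplices (5): [0], [1], [2], [3], [4]
  1-simplices (10): [0,1], [0,2], [0,3], [0,4], [1,2], [1,3], [1,4], [2,3], [2,4], [3,4]
  2-simplices (5): [0,1,4], [0,2,3], [0,3,4], [1,2,3], [1,2,4]

so the chain groups are C_0 ≅ Z^5, C_1 ≅ Z^10, C_2 ≅ Z^5.

The boundary map ∂_1: C_1 → C_0 maps an edge to its endpoints' difference, ∂[p,q] = q − p.
This gives a 5×10 integer matrix of rank 4; reducing to Smith normal form yields diagonal entries (1,1,1,1).

Boundary ∂_2: C_2 → C_1 acts by ∂[p,q,r] = [q,r] − [p,r] + [p,q]. For instance
  ∂[0,2,3] = [2,3] − [0,3] + [0,2],
  ∂[0,1,4] = [1,4] − [0,4] + [0,1].
The resulting 10×5 matrix has rank 5, and its Smith normal form has invariant factors (1,1,1,1,1).

Reading off H_k = ker ∂_k / im ∂_{k+1}:

  H_0: rank C_0 − rank ∂_1 = 5 − 4 = 1, and the invariant factors of ∂_1 are all 1, so H_0 ≅ Z.
  H_1: rank ker ∂_1 − rank ∂_2 = (10 − 4) − 5 = 1, and the invariant factors of ∂_2 are all 1, so H_1 ≅ Z.
  H_2: rank ker ∂_2 − rank ∂_3 = (5 − 5) − 0 = 0, and there is no ∂_3, so H_2 ≅ 0.

As a check, the Euler characteristic is 5 − 10 + 5 = 0, which agrees with 1 − 1 + 0 = 0.

H_0 ≅ Z,  H_1 ≅ Z,  H_2 = 0.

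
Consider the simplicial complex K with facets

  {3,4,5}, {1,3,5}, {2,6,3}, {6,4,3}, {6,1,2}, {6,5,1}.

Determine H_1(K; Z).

We work with the vertex ordering 1 < 2 < 3 < 4 < 5 < 6. The simplices of K, each written with vertices in increasing order, are:

  0-simplices (6): [1], [2], [3], [4], [5], [6]
  1-simplices (12): [1,2], [1,3], [1,5], [1,6], [2,3], [2,6], [3,4], [3,5], [3,6], [4,5], [4,6], [5,6]
  2-simplices (6): [1,2,6], [1,3,5], [1,5,6], [2,3,6], [3,4,5], [3,4,6]

Hence C_0 ≅ Z^6, C_1 ≅ Z^12, C_2 ≅ Z^6.

∂_1: C_1 → C_0 maps an edge to its endpoints' difference, ∂[p,q] = q − p.
The 6×12 boundary matrix has rank 5 and Smith normal form diag(1,1,1,1,1).

The boundary map ∂_2: C_2 → C_1 maps a triangle to the signed sum of its edges. For instance
  ∂[3,4,5] = [4,5] − [3,5] + [3,4],
  ∂[2,3,6] = [3,6] − [2,6] + [2,3].
As a 12×6 matrix over Z this has rank 6, with invariant factors (1,1,1,1,1,1).

Reading off H_k = ker ∂_k / im ∂_{k+1}:

  H_1: rank ker ∂_1 − rank ∂_2 = (12 − 5) − 6 = 1, and the invariant factors of ∂_2 are all 1, so H_1 = Z.

H_1 = Z.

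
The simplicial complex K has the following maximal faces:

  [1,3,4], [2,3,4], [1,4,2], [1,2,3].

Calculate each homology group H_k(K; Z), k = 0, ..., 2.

H_0 ≅ Z,  H_1 = 0,  H_2 ≅ Z.

We work with the vertex ordering 1 < 2 < 3 < 4. The simplices of K, each written with vertices in increasing order, are:

  0-simplices (4): [1], [2], [3], [4]
  1-simplices (6): [1,2], [1,3], [1,4], [2,3], [2,4], [3,4]
  2-simplices (4): [1,2,3], [1,2,4], [1,3,4], [2,3,4]

giving chain groups C_0 ≅ Z^4, C_1 ≅ Z^6, C_2 ≅ Z^4.

The boundary map ∂_1: C_1 → C_0 maps an edge to its endpoints' difference, ∂[p,q] = q − p. For instance
  ∂[2,4] = [4] − [2].
As a 4×6 matrix over Z this has rank 3, with invariant factors (1,1,1).

Boundary ∂_2: C_2 → C_1 maps a triangle to the signed sum of its edges. For instance
  ∂[1,3,4] = [3,4] − [1,4] + [1,3],
  ∂[1,2,3] = [2,3] − [1,3] + [1,2].
The resulting 6×4 matrix has rank 3, and its Smith normal form has invariant factors (1,1,1).

Now H_k = ker ∂_k / im ∂_{k+1}, so:

  H_0: rank C_0 − rank ∂_1 = 4 − 3 = 1, and the invariant factors of ∂_1 are all 1, so H_0 = Z.
  H_1: rank ker ∂_1 − rank ∂_2 = (6 − 3) − 3 = 0, and the invariant factors of ∂_2 are all 1, so H_1 = 0.
  H_2: rank ker ∂_2 − rank ∂_3 = (4 − 3) − 0 = 1, and there is no ∂_3, so H_2 = Z.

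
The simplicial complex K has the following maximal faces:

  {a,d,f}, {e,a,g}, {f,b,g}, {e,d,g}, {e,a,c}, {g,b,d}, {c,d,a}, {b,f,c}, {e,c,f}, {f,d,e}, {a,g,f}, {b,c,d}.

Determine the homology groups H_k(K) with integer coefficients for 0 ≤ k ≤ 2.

H_0 ≅ Z,  H_1 ≅ Z_2,  H_2 = 0.

Take the total order a < b < c < d < e < f < g on the vertex set. Then K (dimension 2) consists of the simplices:

  0-simplices (7): a, b, c, d, e, f, g
  1-simplices (18): ac, ad, ae, af, ag, bc, bd, bf, bg, cd, ce, cf, de, df, dg, ef, eg, fg
  2-simplices (12): acd, ace, adf, aeg, afg, bcd, bcf, bdg, bfg, cef, def, deg

Hence C_0 ≅ Z^7, C_1 ≅ Z^18, C_2 ≅ Z^12.

The boundary map ∂_1: C_1 → C_0 maps an edge to its endpoints' difference, ∂[p,q] = q − p.
As a 7×18 matrix over Z this has rank 6, with invariant factors (1,1,1,1,1,1).

Boundary ∂_2: C_2 → C_1 sends each 2-simplex [p,q,r] to [q,r] − [p,r] + [p,q]. For instance
  ∂ace = ce − ae + ac,
  ∂bfg = fg − bg + bf.
This gives a 18×12 integer matrix of rank 12; reducing to Smith normal form yields diagonal entries (1,1,1,1,1,1,1,1,1,1,1,2).

From H_k ≅ ker(∂_k) / im(∂_{k+1}) we obtain:

  H_0: rank C_0 − rank ∂_1 = 7 − 6 = 1, and the invariant factors of ∂_1 are all 1, so H_0 = Z.
  H_1: rank ker ∂_1 − rank ∂_2 = (18 − 6) − 12 = 0, and ∂_2 has invariant factor 2 > 1, so H_1 = Z_2.
  H_2: rank ker ∂_2 − rank ∂_3 = (12 − 12) − 0 = 0, and there is no ∂_3, so H_2 = 0.

As a check, the Euler characteristic is 7 − 18 + 12 = 1, which agrees with 1 − 0 + 0 = 1.
(K is a triangulation of the real projective plane RP^2.)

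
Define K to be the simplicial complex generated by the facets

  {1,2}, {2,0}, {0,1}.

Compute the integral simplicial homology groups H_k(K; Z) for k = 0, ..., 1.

Order the vertices as 0 < 1 < 2. Listing each simplex with vertices in this order, K has dimension 1 with simplices:

  0-simplices (3): [0], [1], [2]
  1-simplices (3): [0,1], [0,2], [1,2]

so the chain groups are C_0 ≅ Z^3, C_1 ≅ Z^3.

The boundary map ∂_1: C_1 → C_0 maps an edge to its endpoints' difference, ∂[p,q] = q − p.
This gives a 3×3 integer matrix of rank 2; reducing to Smith normal form yields diagonal entries (1,1).

Reading off H_k = ker ∂_k / im ∂_{k+1}:

  H_0: rank C_0 − rank ∂_1 = 3 − 2 = 1, and the invariant factors of ∂_1 are all 1, so H_0 = Z.
  H_1: rank ker ∂_1 − rank ∂_2 = (3 − 2) − 0 = 1, and there is no ∂_2, so H_1 = Z.

H_0 ≅ Z,  H_1 ≅ Z.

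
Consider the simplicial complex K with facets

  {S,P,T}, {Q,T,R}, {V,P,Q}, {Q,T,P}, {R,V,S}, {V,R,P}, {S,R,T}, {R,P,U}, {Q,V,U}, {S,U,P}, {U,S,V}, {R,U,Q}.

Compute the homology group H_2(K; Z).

We work with the vertex ordering P < Q < R < S < T < U < V. The simplices of K, each written with vertices in increasing order, are:

  0-simplices (7): P, Q, R, S, T, U, V
  1-simplices (18): PQ, PR, PS, PT, PU, PV, QR, QT, QU, QV, RS, RT, RU, RV, ST, SU, SV, UV
  2-simplices (12): PQT, PQV, PRU, PRV, PST, PSU, QRT, QRU, QUV, RST, RSV, SUV

giving chain groups C_0 ≅ Z^7, C_1 ≅ Z^18, C_2 ≅ Z^12.

Boundary ∂_1: C_1 → C_0 sends each edge [p,q] (with p < q) to q − p.
As a 7×18 matrix over Z this has rank 6, with invariant factors (1,1,1,1,1,1).

∂_2: C_2 → C_1 sends each 2-simplex [p,q,r] to [q,r] − [p,r] + [p,q]. For instance
  ∂SUV = UV − SV + SU,
  ∂PRV = RV − PV + PR.
As a 18×12 matrix over Z this has rank 12, with invariant factors (1,1,1,1,1,1,1,1,1,1,1,2).

From H_k ≅ ker(∂_k) / im(∂_{k+1}) we obtain:

  H_2: rank ker ∂_2 − rank ∂_3 = (12 − 12) − 0 = 0, and there is no ∂_3, so H_2 = 0.

H_2 = 0.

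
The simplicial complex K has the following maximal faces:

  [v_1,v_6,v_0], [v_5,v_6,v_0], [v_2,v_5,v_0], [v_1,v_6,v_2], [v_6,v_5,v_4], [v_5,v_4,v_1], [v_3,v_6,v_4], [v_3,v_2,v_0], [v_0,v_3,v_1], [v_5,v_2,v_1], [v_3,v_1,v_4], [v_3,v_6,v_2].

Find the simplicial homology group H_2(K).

We work with the vertex ordering v_0 < v_1 < v_2 < v_3 < v_4 < v_5 < v_6. The simplices of K, each written with vertices in increasing order, are:

  0-simplices (7): [v_0], [v_1], [v_2], [v_3], [v_4], [v_5], [v_6]
  1-simplices (18): (18 of them)
  2-simplices (12): (12 of them)

Hence C_0 ≅ Z^7, C_1 ≅ Z^18, C_2 ≅ Z^12.

Boundary ∂_1: C_1 → C_0 maps an edge to its endpoints' difference, ∂[p,q] = q − p.
The 7×18 boundary matrix has rank 6 and Smith normal form diag(1,1,1,1,1,1).

The boundary map ∂_2: C_2 → C_1 maps a triangle to the signed sum of its edges. For instance
  ∂[v_1,v_3,v_4] = [v_3,v_4] − [v_1,v_4] + [v_1,v_3],
  ∂[v_4,v_5,v_6] = [v_5,v_6] − [v_4,v_6] + [v_4,v_5].
The resulting 18×12 matrix has rank 12, and its Smith normal form has invariant factors (1,1,1,1,1,1,1,1,1,1,1,2).

Computing H_k = (kernel of ∂_k) / (image of ∂_{k+1}):

  H_2: rank ker ∂_2 − rank ∂_3 = (12 − 12) − 0 = 0, and there is no ∂_3, so H_2 ≅ 0.

(K is a triangulation of the real projective plane RP^2.)

H_2 ≅ 0.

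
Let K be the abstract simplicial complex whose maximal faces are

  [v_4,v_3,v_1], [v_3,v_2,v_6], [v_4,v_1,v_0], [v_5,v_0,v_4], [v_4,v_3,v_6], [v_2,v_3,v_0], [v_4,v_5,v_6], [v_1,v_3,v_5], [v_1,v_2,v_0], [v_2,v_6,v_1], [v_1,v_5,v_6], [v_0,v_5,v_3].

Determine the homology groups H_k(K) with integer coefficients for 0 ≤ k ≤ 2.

H_0 = Z,  H_1 = Z/2Z,  H_2 = 0.

Fix the vertex order v_0 < v_1 < v_2 < v_3 < v_4 < v_5 < v_6 and write every simplex with vertices in increasing order. Then dim K = 2 and the simplices of K are:

  0-simplices (7): [v_0], [v_1], [v_2], [v_3], [v_4], [v_5], [v_6]
  1-simplices (18): (18 of them)
  2-simplices (12): (12 of them)

Hence C_0 ≅ Z^7, C_1 ≅ Z^18, C_2 ≅ Z^12.

Boundary ∂_1: C_1 → C_0 sends each edge [p,q] (with p < q) to q − p.
The 7×18 boundary matrix has rank 6 and Smith normal form diag(1,1,1,1,1,1).

The boundary map ∂_2: C_2 → C_1 maps a triangle to the signed sum of its edges. For instance
  ∂[v_0,v_1,v_4] = [v_1,v_4] − [v_0,v_4] + [v_0,v_1],
  ∂[v_2,v_3,v_6] = [v_3,v_6] − [v_2,v_6] + [v_2,v_3].
This gives a 18×12 integer matrix of rank 12; reducing to Smith normal form yields diagonal entries (1,1,1,1,1,1,1,1,1,1,1,2).

Computing H_k = (kernel of ∂_k) / (image of ∂_{k+1}):

  H_0: rank C_0 − rank ∂_1 = 7 − 6 = 1, and the invariant factors of ∂_1 are all 1, so H_0 = Z.
  H_1: rank ker ∂_1 − rank ∂_2 = (18 − 6) − 12 = 0, and ∂_2 has invariant factor 2 > 1, so H_1 = Z/2Z.
  H_2: rank ker ∂_2 − rank ∂_3 = (12 − 12) − 0 = 0, and there is no ∂_3, so H_2 = 0.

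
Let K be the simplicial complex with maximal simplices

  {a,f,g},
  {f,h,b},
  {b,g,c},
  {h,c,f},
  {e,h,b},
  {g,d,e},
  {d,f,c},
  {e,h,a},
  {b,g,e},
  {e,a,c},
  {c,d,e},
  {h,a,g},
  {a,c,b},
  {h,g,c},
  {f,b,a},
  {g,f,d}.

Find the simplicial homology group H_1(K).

Fix the vertex order a < b < c < d < e < f < g < h and write every simplex with vertices in increasing order. Then dim K = 2 and the simplices of K are:

  0-simplices (8): a, b, c, d, e, f, g, h
  1-simplices (24): ab, ac, ae, af, ag, ah, bc, be, bf, bg, bh, cd, ce, cf, cg, ch, de, df, dg, eg, eh, fg, fh, gh
  2-simplices (16): abc, abf, ace, aeh, afg, agh, bcg, beg, beh, bfh, cde, cdf, cfh, cgh, deg, dfg

giving chain groups C_0 ≅ Z^8, C_1 ≅ Z^24, C_2 ≅ Z^16.

Boundary ∂_1: C_1 → C_0 sends each edge [p,q] (with p < q) to q − p. For instance
  ∂be = e − b.
As a 8×24 matrix over Z this has rank 7, with invariant factors (1,1,1,1,1,1,1).

The boundary map ∂_2: C_2 → C_1 acts by ∂[p,q,r] = [q,r] − [p,r] + [p,q]. For instance
  ∂ace = ce − ae + ac,
  ∂deg = eg − dg + de.
The 24×16 boundary matrix has rank 15 and Smith normal form diag(1,1,1,1,1,1,1,1,1,1,1,1,1,1,1).

Computing H_k = (kernel of ∂_k) / (image of ∂_{k+1}):

  H_1: rank ker ∂_1 − rank ∂_2 = (24 − 7) − 15 = 2, and the invariant factors of ∂_2 are all 1, so H_1 ≅ Z^2.

H_1 ≅ Z^2.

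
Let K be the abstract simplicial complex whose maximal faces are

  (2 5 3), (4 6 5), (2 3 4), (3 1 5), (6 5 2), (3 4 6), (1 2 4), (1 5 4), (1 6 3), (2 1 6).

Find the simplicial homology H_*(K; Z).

H_0 ≅ Z,  H_1 ≅ Z/2,  H_2 = 0.

K has 6 vertices, 15 edges, 10 triangles.
rank ∂_0 = 0, rank ∂_1 = 5 ⇒ b_0 = 6 − 0 − 5 = 1; all invariant factors of ∂_1 are 1 so no torsion. So H_0 ≅ Z.
rank ∂_1 = 5, rank ∂_2 = 10 ⇒ b_1 = 15 − 5 − 10 = 0; ∂_2 has invariant factor(s) [2] giving torsion. So H_1 ≅ Z/2.
rank ∂_2 = 10, rank ∂_3 = 0 ⇒ b_2 = 10 − 10 − 0 = 0. So H_2 ≅ 0.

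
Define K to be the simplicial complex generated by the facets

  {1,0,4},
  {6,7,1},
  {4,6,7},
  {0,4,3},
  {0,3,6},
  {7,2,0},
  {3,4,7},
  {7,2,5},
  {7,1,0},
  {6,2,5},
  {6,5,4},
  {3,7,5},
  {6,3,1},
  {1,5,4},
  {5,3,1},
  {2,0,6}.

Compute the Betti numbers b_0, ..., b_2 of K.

b_0 = 1, b_1 = 2, b_2 = 1.

Order the vertices as 0 < 1 < 2 < 3 < 4 < 5 < 6 < 7. Listing each simplex with vertices in this order, K has dimension 2 with simplices:

  0-simplices (8): [0], [1], [2], [3], [4], [5], [6], [7]
  1-simplices (24): (24 of them)
  2-simplices (16): [0,1,4], [0,1,7], [0,2,6], [0,2,7], [0,3,4], [0,3,6], [1,3,5], [1,3,6], [1,4,5], [1,6,7], [2,5,6], [2,5,7], [3,4,7], [3,5,7], [4,5,6], [4,6,7]

giving chain groups C_0 ≅ Z^8, C_1 ≅ Z^24, C_2 ≅ Z^16.

∂_1: C_1 → C_0 maps an edge to its endpoints' difference, ∂[p,q] = q − p. For instance
  ∂[3,5] = [5] − [3].
The 8×24 boundary matrix has rank 7 and Smith normal form diag(1,1,1,1,1,1,1).

∂_2: C_2 → C_1 sends each 2-simplex [p,q,r] to [q,r] − [p,r] + [p,q]. For instance
  ∂[2,5,7] = [5,7] − [2,7] + [2,5],
  ∂[4,5,6] = [5,6] − [4,6] + [4,5].
The 24×16 boundary matrix has rank 15 and Smith normal form diag(1,1,1,1,1,1,1,1,1,1,1,1,1,1,1).

From H_k ≅ ker(∂_k) / im(∂_{k+1}) we obtain:

  H_0: rank C_0 − rank ∂_1 = 8 − 7 = 1, and the invariant factors of ∂_1 are all 1, so H_0 ≅ Z.
  H_1: rank ker ∂_1 − rank ∂_2 = (24 − 7) − 15 = 2, and the invariant factors of ∂_2 are all 1, so H_1 ≅ Z^2.
  H_2: rank ker ∂_2 − rank ∂_3 = (16 − 15) − 0 = 1, and there is no ∂_3, so H_2 ≅ Z.

Hence the Betti numbers are b_0 = 1, b_1 = 2, b_2 = 1.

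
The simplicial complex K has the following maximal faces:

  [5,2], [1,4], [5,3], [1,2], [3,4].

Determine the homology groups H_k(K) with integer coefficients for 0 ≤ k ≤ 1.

H_0 = Z,  H_1 = Z.

Take the total order 1 < 2 < 3 < 4 < 5 on the vertex set. Then K (dimension 1) consists of the simplices:

  0-simplices (5): [1], [2], [3], [4], [5]
  1-simplices (5): [1,2], [1,4], [2,5], [3,4], [3,5]

Hence C_0 ≅ Z^5, C_1 ≅ Z^5.

The boundary map ∂_1: C_1 → C_0 is given by ∂[p,q] = [q] − [p].
The 5×5 boundary matrix has rank 4 and Smith normal form diag(1,1,1,1).

From H_k ≅ ker(∂_k) / im(∂_{k+1}) we obtain:

  H_0: rank C_0 − rank ∂_1 = 5 − 4 = 1, and the invariant factors of ∂_1 are all 1, so H_0 = Z.
  H_1: rank ker ∂_1 − rank ∂_2 = (5 − 4) − 0 = 1, and there is no ∂_2, so H_1 = Z.

As a check, the Euler characteristic is 5 − 5 = 0, which agrees with 1 − 1 = 0.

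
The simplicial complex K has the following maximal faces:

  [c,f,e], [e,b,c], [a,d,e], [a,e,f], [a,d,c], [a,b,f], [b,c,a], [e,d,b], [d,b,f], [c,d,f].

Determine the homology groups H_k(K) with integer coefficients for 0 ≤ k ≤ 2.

H_0 ≅ Z,  H_1 ≅ Z/2Z,  H_2 = 0.

Take the total order a < b < c < d < e < f on the vertex set. Then K (dimension 2) consists of the simplices:

  0-simplices (6): a, b, c, d, e, f
  1-simplices (15): ab, ac, ad, ae, af, bc, bd, be, bf, cd, ce, cf, de, df, ef
  2-simplices (10): abc, abf, acd, ade, aef, bce, bde, bdf, cdf, cef

giving chain groups C_0 ≅ Z^6, C_1 ≅ Z^15, C_2 ≅ Z^10.

∂_1: C_1 → C_0 maps an edge to its endpoints' difference, ∂[p,q] = q − p.
This gives a 6×15 integer matrix of rank 5; reducing to Smith normal form yields diagonal entries (1,1,1,1,1).

Boundary ∂_2: C_2 → C_1 acts by ∂[p,q,r] = [q,r] − [p,r] + [p,q]. For instance
  ∂bde = de − be + bd,
  ∂cef = ef − cf + ce.
As a 15×10 matrix over Z this has rank 10, with invariant factors (1,1,1,1,1,1,1,1,1,2).

Reading off H_k = ker ∂_k / im ∂_{k+1}:

  H_0: rank C_0 − rank ∂_1 = 6 − 5 = 1, and the invariant factors of ∂_1 are all 1, so H_0 ≅ Z.
  H_1: rank ker ∂_1 − rank ∂_2 = (15 − 5) − 10 = 0, and ∂_2 has invariant factor 2 > 1, so H_1 ≅ Z/2Z.
  H_2: rank ker ∂_2 − rank ∂_3 = (10 − 10) − 0 = 0, and there is no ∂_3, so H_2 ≅ 0.

As a check, the Euler characteristic is 6 − 15 + 10 = 1, which agrees with 1 − 0 + 0 = 1.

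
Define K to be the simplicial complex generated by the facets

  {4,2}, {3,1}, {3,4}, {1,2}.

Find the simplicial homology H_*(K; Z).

Order the vertices as 1 < 2 < 3 < 4. Listing each simplex with vertices in this order, K has dimension 1 with simplices:

  0-simplices (4): [1], [2], [3], [4]
  1-simplices (4): [1,2], [1,3], [2,4], [3,4]

so the chain groups are C_0 ≅ Z^4, C_1 ≅ Z^4.

Boundary ∂_1: C_1 → C_0 maps an edge to its endpoints' difference, ∂[p,q] = q − p. For instance
  ∂[1,3] = [3] − [1].
This gives a 4×4 integer matrix of rank 3; reducing to Smith normal form yields diagonal entries (1,1,1).

Now H_k = ker ∂_k / im ∂_{k+1}, so:

  H_0: rank C_0 − rank ∂_1 = 4 − 3 = 1, and the invariant factors of ∂_1 are all 1, so H_0 ≅ Z.
  H_1: rank ker ∂_1 − rank ∂_2 = (4 − 3) − 0 = 1, and there is no ∂_2, so H_1 ≅ Z.

(K is a triangulation of the circle S^1.)

H_0 ≅ Z,  H_1 ≅ Z.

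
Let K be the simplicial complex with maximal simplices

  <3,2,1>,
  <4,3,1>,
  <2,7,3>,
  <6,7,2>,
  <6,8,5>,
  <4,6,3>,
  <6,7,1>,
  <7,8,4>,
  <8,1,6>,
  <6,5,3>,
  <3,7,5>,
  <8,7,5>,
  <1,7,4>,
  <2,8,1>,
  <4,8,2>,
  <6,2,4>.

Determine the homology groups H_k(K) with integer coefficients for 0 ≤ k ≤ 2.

H_0 = Z,  H_1 = Z^2,  H_2 = Z.

We work with the vertex ordering 1 < 2 < 3 < 4 < 5 < 6 < 7 < 8. The simplices of K, each written with vertices in increasing order, are:

  0-simplices (8): [1], [2], [3], [4], [5], [6], [7], [8]
  1-simplices (24): (24 of them)
  2-simplices (16): [1,2,3], [1,2,8], [1,3,4], [1,4,7], [1,6,7], [1,6,8], [2,3,7], [2,4,6], [2,4,8], [2,6,7], [3,4,6], [3,5,6], [3,5,7], [4,7,8], [5,6,8], [5,7,8]

so the chain groups are C_0 ≅ Z^8, C_1 ≅ Z^24, C_2 ≅ Z^16.

∂_1: C_1 → C_0 is given by ∂[p,q] = [q] − [p]. For instance
  ∂[1,6] = [6] − [1].
The resulting 8×24 matrix has rank 7, and its Smith normal form has invariant factors (1,1,1,1,1,1,1).

∂_2: C_2 → C_1 maps a triangle to the signed sum of its edges. For instance
  ∂[1,6,7] = [6,7] − [1,7] + [1,6],
  ∂[1,4,7] = [4,7] − [1,7] + [1,4].
The 24×16 boundary matrix has rank 15 and Smith normal form diag(1,1,1,1,1,1,1,1,1,1,1,1,1,1,1).

Reading off H_k = ker ∂_k / im ∂_{k+1}:

  H_0: rank C_0 − rank ∂_1 = 8 − 7 = 1, and the invariant factors of ∂_1 are all 1, so H_0 ≅ Z.
  H_1: rank ker ∂_1 − rank ∂_2 = (24 − 7) − 15 = 2, and the invariant factors of ∂_2 are all 1, so H_1 ≅ Z^2.
  H_2: rank ker ∂_2 − rank ∂_3 = (16 − 15) − 0 = 1, and there is no ∂_3, so H_2 ≅ Z.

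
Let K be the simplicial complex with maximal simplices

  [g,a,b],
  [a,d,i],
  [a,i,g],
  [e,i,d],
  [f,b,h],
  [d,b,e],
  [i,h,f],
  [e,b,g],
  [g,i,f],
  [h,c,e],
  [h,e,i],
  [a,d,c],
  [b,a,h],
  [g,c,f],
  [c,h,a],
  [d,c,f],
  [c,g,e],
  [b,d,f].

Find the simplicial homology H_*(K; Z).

Order the vertices as a < b < c < d < e < f < g < h < i. Listing each simplex with vertices in this order, K has dimension 2 with simplices:

  0-simplices (9): a, b, c, d, e, f, g, h, i
  1-simplices (27): ab, ac, ad, ag, ah, ai, bd, be, bf, bg, bh, cd, ce, cf, cg, ch, de, df, di, eg, eh, ei, fg, fh, fi, gi, hi
  2-simplices (18): abg, abh, acd, ach, adi, agi, bde, bdf, beg, bfh, cdf, ceg, ceh, cfg, dei, ehi, fgi, fhi

giving chain groups C_0 ≅ Z^9, C_1 ≅ Z^27, C_2 ≅ Z^18.

∂_1: C_1 → C_0 sends each edge [p,q] (with p < q) to q − p.
This gives a 9×27 integer matrix of rank 8; reducing to Smith normal form yields diagonal entries (1,1,1,1,1,1,1,1).

∂_2: C_2 → C_1 sends each 2-simplex [p,q,r] to [q,r] − [p,r] + [p,q]. For instance
  ∂dei = ei − di + de,
  ∂fhi = hi − fi + fh.
The resulting 27×18 matrix has rank 17, and its Smith normal form has invariant factors (1,1,1,1,1,1,1,1,1,1,1,1,1,1,1,1,1).

Computing H_k = (kernel of ∂_k) / (image of ∂_{k+1}):

  H_0: rank C_0 − rank ∂_1 = 9 − 8 = 1, and the invariant factors of ∂_1 are all 1, so H_0 = Z.
  H_1: rank ker ∂_1 − rank ∂_2 = (27 − 8) − 17 = 2, and the invariant factors of ∂_2 are all 1, so H_1 = Z^2.
  H_2: rank ker ∂_2 − rank ∂_3 = (18 − 17) − 0 = 1, and there is no ∂_3, so H_2 = Z.

H_0 = Z,  H_1 = Z^2,  H_2 = Z.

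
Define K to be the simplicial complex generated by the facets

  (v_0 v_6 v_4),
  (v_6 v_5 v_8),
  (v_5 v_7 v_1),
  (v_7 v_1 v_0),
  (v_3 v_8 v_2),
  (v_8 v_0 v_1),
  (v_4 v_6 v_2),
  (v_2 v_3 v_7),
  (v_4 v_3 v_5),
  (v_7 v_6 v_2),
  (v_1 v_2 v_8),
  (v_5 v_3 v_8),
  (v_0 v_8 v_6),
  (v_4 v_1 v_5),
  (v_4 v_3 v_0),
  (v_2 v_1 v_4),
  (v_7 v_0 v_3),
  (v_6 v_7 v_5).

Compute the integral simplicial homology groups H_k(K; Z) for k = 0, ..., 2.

Take the total order v_0 < v_1 < v_2 < v_3 < v_4 < v_5 < v_6 < v_7 < v_8 on the vertex set. Then K (dimension 2) consists of the simplices:

  0-simplices (9): [v_0], [v_1], [v_2], [v_3], [v_4], [v_5], [v_6], [v_7], [v_8]
  1-simplices (27): (27 of them)
  2-simplices (18): (18 of them)

so the chain groups are C_0 ≅ Z^9, C_1 ≅ Z^27, C_2 ≅ Z^18.

∂_1: C_1 → C_0 is given by ∂[p,q] = [q] − [p].
As a 9×27 matrix over Z this has rank 8, with invariant factors (1,1,1,1,1,1,1,1).

The boundary map ∂_2: C_2 → C_1 sends each 2-simplex [p,q,r] to [q,r] − [p,r] + [p,q]. For instance
  ∂[v_0,v_1,v_7] = [v_1,v_7] − [v_0,v_7] + [v_0,v_1],
  ∂[v_2,v_6,v_7] = [v_6,v_7] − [v_2,v_7] + [v_2,v_6].
The resulting 27×18 matrix has rank 17, and its Smith normal form has invariant factors (1,1,1,1,1,1,1,1,1,1,1,1,1,1,1,1,1).

Now H_k = ker ∂_k / im ∂_{k+1}, so:

  H_0: rank C_0 − rank ∂_1 = 9 − 8 = 1, and the invariant factors of ∂_1 are all 1, so H_0 = Z.
  H_1: rank ker ∂_1 − rank ∂_2 = (27 − 8) − 17 = 2, and the invariant factors of ∂_2 are all 1, so H_1 = Z^2.
  H_2: rank ker ∂_2 − rank ∂_3 = (18 − 17) − 0 = 1, and there is no ∂_3, so H_2 = Z.

As a check, the Euler characteristic is 9 − 27 + 18 = 0, which agrees with 1 − 2 + 1 = 0.

H_0 ≅ Z,  H_1 ≅ Z^2,  H_2 ≅ Z.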